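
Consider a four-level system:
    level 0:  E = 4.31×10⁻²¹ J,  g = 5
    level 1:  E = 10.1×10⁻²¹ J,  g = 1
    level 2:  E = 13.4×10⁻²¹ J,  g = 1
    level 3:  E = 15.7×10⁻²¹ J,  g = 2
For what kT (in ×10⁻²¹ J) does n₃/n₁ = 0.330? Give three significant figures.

3.11 ×10⁻²¹ J

n₃/n₁ = (g₃/g₁) exp[−(E₃−E₁)/kT] = 0.330.
⇒ (E₃−E₁)/kT = ln((2/1)/0.330) = ln(6.0606) = 1.8018.
kT = 5.6 ×10⁻²¹ J / 1.8018 = 3.11 ×10⁻²¹ J.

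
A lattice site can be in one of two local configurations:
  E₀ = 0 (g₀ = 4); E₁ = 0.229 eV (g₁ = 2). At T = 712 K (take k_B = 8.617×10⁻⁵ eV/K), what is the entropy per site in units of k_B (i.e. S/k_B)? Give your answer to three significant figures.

1.44

k_BT = 8.617×10⁻⁵ × 712 K = 0.061353 eV.
Eᵢ/kT = 0, 3.7325.
Z = Σ gᵢe^(−Eᵢ/kT) = 4·e^(−0) + 2·e^(−3.7325) = 4.0000 + 0.047866 = 4.0479.
⟨E⟩ = Σ EᵢPᵢ = 0.0027079 eV.
S/k_B = ln Z + ⟨E⟩/kT = ln(4.0479) + 0.0027079/0.061353 = 1.3982 + 0.044136 = 1.44.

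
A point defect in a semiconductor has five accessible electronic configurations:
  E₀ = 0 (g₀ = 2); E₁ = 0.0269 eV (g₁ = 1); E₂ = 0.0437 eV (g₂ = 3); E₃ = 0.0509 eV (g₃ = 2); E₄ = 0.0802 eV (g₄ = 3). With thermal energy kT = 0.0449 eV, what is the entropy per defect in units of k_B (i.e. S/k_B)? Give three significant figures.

2.21

Eᵢ/kT = 0, 0.59911, 0.97327, 1.1336, 1.7862.
Z = Σ gᵢe^(−Eᵢ/kT) = 2·e^(−0) + 1·e^(−0.59911) + 3·e^(−0.97327) + 2·e^(−1.1336) + 3·e^(−1.7862) = 2.0000 + 0.54930 + 1.1335 + 0.64374 + 0.50279 = 4.8293.
⟨E⟩ = Σ EᵢPᵢ = 0.028451 eV.
S/k_B = ln Z + ⟨E⟩/kT = ln(4.8293) + 0.028451/0.0449 = 1.5747 + 0.63365 = 2.21.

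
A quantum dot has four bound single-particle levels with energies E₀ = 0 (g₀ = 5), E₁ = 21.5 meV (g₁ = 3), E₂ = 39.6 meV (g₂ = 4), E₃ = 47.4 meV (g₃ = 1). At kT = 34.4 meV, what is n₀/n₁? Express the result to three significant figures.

n₀/n₁ = (g₀/g₁) exp[−(E₀−E₁)/kT] = (5/3) × exp(−(-21.5 meV)/(34.4 meV)) = (5/3) × exp(0.62500) = 3.11.

3.11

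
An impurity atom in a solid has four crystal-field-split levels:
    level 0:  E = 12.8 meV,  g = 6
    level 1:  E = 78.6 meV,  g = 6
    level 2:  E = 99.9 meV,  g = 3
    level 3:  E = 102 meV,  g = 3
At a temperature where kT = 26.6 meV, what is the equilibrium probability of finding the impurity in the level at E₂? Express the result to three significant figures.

0.0169

Eᵢ/kT = 0.48120, 2.9549, 3.7556, 3.8346.
Z = Σ gᵢe^(−Eᵢ/kT) = 6·e^(−0.48120) + 6·e^(−2.9549) + 3·e^(−3.7556) + 3·e^(−3.8346) = 3.7082 + 0.31250 + 0.070159 + 0.064830 = 4.1557.
P₂ = g₂ e^(−E₂/kT) / Z = 0.070159/4.1557 = 0.0169.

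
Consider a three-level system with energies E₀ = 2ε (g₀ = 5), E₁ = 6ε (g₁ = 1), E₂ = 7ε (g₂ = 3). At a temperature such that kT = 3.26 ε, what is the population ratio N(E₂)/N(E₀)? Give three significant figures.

n₂/n₀ = (g₂/g₀) exp[−(E₂−E₀)/kT] = (3/5) × exp(−(5ε)/(3.26ε)) = (3/5) × exp(-1.5337) = 0.129.

0.129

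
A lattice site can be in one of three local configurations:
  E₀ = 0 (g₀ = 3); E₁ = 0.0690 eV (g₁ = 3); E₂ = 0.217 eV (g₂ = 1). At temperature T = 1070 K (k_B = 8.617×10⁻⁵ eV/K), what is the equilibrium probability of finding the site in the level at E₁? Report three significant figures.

0.314

k_BT = 8.617×10⁻⁵ × 1070 K = 0.092202 eV.
Eᵢ/kT = 0, 0.74836, 2.3535.
Z = Σ gᵢe^(−Eᵢ/kT) = 3·e^(−0) + 3·e^(−0.74836) + 1·e^(−2.3535) = 3.0000 + 1.4194 + 0.095036 = 4.5144.
P₁ = g₁ e^(−E₁/kT) / Z = 1.4194/4.5144 = 0.314.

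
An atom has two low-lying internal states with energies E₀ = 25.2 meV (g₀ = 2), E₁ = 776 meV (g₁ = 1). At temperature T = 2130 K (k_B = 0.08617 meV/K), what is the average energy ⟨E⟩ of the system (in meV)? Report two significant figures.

k_BT = 0.08617 × 2130 K = 183.5 meV.
Eᵢ/kT = 0.1373, 4.229.
Z = Σ gᵢe^(−Eᵢ/kT) = 2·e^(−0.1373) + 1·e^(−4.229) = 1.743 + 0.01457 = 1.758.
⟨E⟩ = Σ Eᵢ gᵢe^(−Eᵢ/kT) / Z = (25.2·1.743 + 776·0.01457) / 1.758 = 31 meV.

31 meV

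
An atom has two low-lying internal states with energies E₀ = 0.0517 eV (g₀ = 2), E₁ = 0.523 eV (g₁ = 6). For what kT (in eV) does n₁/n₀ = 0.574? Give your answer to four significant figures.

0.2850 eV

n₁/n₀ = (g₁/g₀) exp[−(E₁−E₀)/kT] = 0.574.
⇒ (E₁−E₀)/kT = ln((6/2)/0.574) = ln(5.22648) = 1.65374.
kT = 0.4713 eV / 1.65374 = 0.2850 eV.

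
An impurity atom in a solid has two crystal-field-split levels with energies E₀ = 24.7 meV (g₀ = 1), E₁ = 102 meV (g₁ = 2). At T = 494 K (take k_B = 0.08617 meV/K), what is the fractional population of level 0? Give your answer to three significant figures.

0.755

k_BT = 0.08617 × 494 K = 42.568 meV.
Eᵢ/kT = 0.58025, 2.3962.
Z = Σ gᵢe^(−Eᵢ/kT) = 1·e^(−0.58025) + 2·e^(−2.3962) = 0.55976 + 0.18213 = 0.74189.
P₀ = g₀ e^(−E₀/kT) / Z = 0.55976/0.74189 = 0.755.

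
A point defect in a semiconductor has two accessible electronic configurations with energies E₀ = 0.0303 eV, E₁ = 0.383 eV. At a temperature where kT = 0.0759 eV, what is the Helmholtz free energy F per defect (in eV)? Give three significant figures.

0.0296 eV

Eᵢ/kT = 0.39921, 5.0461.
Z = Σ e^(−Eᵢ/kT) = e^(−0.39921) + e^(−5.0461) = 0.67085 + 0.0064344 = 0.67728.
F = −kT ln Z = −0.0759 × ln(0.67728) = −0.0759 × -0.38967 = 0.0296 eV.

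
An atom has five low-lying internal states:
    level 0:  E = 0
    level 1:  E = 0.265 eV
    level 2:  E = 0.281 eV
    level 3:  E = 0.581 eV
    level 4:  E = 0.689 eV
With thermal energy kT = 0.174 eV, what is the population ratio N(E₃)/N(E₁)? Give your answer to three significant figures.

n₃/n₁ = exp[−(E₃−E₁)/kT] = exp(−(0.316 eV)/(0.174 eV)) = exp(-1.8161) = 0.163.

0.163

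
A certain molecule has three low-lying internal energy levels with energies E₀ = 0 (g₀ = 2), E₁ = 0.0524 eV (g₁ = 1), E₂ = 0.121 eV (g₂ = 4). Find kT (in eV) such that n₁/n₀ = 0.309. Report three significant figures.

0.109 eV

n₁/n₀ = (g₁/g₀) exp[−(E₁−E₀)/kT] = 0.309.
⇒ (E₁−E₀)/kT = ln((1/2)/0.309) = ln(1.6181) = 0.48125.
kT = 0.0524 eV / 0.48125 = 0.109 eV.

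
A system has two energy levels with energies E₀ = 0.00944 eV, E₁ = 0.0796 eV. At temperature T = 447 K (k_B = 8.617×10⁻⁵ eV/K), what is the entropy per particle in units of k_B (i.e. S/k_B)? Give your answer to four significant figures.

k_BT = 8.617×10⁻⁵ × 447 K = 0.0385180 eV.
Eᵢ/kT = 0.245080, 2.06657.
Z = Σ e^(−Eᵢ/kT) = e^(−0.245080) + e^(−2.06657) = 0.782642 + 0.126619 = 0.909261.
⟨E⟩ = Σ EᵢPᵢ = 0.0192101 eV.
S/k_B = ln Z + ⟨E⟩/kT = ln(0.909261) + 0.0192101/0.0385180 = -0.0951231 + 0.498730 = 0.4036.

0.4036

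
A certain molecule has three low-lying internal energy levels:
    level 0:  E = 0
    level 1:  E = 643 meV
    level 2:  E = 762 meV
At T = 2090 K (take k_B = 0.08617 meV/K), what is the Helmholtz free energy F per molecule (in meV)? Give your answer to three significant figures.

-7.53 meV

k_BT = 0.08617 × 2090 K = 180.10 meV.
Eᵢ/kT = 0, 3.5702, 4.2310.
Z = Σ e^(−Eᵢ/kT) = e^(−0) + e^(−3.5702) + e^(−4.2310) = 1.0000 + 0.028150 + 0.014538 = 1.0427.
F = −kT ln Z = −180.10 × ln(1.0427) = −180.10 × 0.041814 = -7.53 meV.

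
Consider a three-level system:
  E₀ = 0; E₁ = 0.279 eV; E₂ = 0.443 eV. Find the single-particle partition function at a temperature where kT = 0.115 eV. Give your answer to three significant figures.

Z = 1.11

Eᵢ/kT = 0, 2.4261, 3.8522.
Z = Σ e^(−Eᵢ/kT) = e^(−0) + e^(−2.4261) + e^(−3.8522) = 1.0000 + 0.088381 + 0.021233 = 1.1096.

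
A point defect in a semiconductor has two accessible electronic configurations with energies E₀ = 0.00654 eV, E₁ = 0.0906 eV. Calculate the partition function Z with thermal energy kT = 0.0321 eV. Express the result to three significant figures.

Z = 0.875

Eᵢ/kT = 0.20374, 2.8224.
Z = Σ e^(−Eᵢ/kT) = e^(−0.20374) + e^(−2.8224) = 0.81567 + 0.059463 = 0.87513.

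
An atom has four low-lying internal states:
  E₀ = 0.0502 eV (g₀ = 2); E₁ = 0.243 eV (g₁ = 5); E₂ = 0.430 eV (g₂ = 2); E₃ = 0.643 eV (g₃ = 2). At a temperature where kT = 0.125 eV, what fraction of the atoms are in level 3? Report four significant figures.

Eᵢ/kT = 0.401600, 1.94400, 3.44000, 5.14400.
Z = Σ gᵢe^(−Eᵢ/kT) = 2·e^(−0.401600) + 5·e^(−1.94400) + 2·e^(−3.44000) + 2·e^(−5.14400) = 1.33850 + 0.715651 + 0.0641294 + 0.0116686 = 2.12995.
P₃ = g₃ e^(−E₃/kT) / Z = 0.0116686/2.12995 = 0.005478.

0.005478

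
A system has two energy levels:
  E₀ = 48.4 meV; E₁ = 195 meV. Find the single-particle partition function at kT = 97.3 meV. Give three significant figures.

Eᵢ/kT = 0.49743, 2.0041.
Z = Σ e^(−Eᵢ/kT) = e^(−0.49743) + e^(−2.0041) = 0.60809 + 0.13478 = 0.74287.

Z = 0.743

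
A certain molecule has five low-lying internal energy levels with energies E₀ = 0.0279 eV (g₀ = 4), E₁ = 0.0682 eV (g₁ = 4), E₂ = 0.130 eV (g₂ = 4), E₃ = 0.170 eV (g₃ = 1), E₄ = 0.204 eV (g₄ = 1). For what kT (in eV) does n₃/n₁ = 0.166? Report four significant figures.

0.2486 eV

n₃/n₁ = (g₃/g₁) exp[−(E₃−E₁)/kT] = 0.166.
⇒ (E₃−E₁)/kT = ln((1/4)/0.166) = ln(1.50602) = 0.409470.
kT = 0.1018 eV / 0.409470 = 0.2486 eV.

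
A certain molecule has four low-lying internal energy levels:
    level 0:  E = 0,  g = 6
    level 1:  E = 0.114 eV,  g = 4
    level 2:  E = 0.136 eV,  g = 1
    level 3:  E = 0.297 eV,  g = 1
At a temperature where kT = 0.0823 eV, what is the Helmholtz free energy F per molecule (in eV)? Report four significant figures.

Eᵢ/kT = 0, 1.38518, 1.65249, 3.60875.
Z = Σ gᵢe^(−Eᵢ/kT) = 6·e^(−0) + 4·e^(−1.38518) + 1·e^(−1.65249) + 1·e^(−3.60875) = 6.00000 + 1.00111 + 0.191572 + 0.0270857 = 7.21977.
F = −kT ln Z = −0.0823 × ln(7.21977) = −0.0823 × 1.97682 = -0.1627 eV.

-0.1627 eV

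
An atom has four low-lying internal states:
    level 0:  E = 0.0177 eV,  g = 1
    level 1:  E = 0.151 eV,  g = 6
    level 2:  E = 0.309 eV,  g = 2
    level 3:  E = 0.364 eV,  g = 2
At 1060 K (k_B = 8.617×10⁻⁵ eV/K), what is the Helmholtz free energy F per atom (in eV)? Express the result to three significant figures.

-0.0668 eV

k_BT = 8.617×10⁻⁵ × 1060 K = 0.091340 eV.
Eᵢ/kT = 0.19378, 1.6532, 3.3830, 3.9851.
Z = Σ gᵢe^(−Eᵢ/kT) = 1·e^(−0.19378) + 6·e^(−1.6532) + 2·e^(−3.3830) + 2·e^(−3.9851) = 0.82384 + 1.1486 + 0.067891 + 0.037181 = 2.0775.
F = −kT ln Z = −0.091340 × ln(2.0775) = −0.091340 × 0.73117 = -0.0668 eV.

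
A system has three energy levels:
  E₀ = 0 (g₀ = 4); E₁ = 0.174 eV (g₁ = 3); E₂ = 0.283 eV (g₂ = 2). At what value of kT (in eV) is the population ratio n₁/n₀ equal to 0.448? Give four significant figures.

n₁/n₀ = (g₁/g₀) exp[−(E₁−E₀)/kT] = 0.448.
⇒ (E₁−E₀)/kT = ln((3/4)/0.448) = ln(1.67411) = 0.515282.
kT = 0.174 eV / 0.515282 = 0.3377 eV.

0.3377 eV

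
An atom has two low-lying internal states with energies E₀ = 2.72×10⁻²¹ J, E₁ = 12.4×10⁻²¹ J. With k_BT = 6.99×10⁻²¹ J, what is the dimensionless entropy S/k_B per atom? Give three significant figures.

0.501

Eᵢ/kT = 0.38913, 1.7740.
Z = Σ e^(−Eᵢ/kT) = e^(−0.38913) + e^(−1.7740) = 0.67765 + 0.16965 = 0.84730.
⟨E⟩ = Σ EᵢPᵢ = 4.6582 ×10⁻²¹ J.
S/k_B = ln Z + ⟨E⟩/kT = ln(0.84730) + 4.6582/6.99 = -0.16570 + 0.66641 = 0.501.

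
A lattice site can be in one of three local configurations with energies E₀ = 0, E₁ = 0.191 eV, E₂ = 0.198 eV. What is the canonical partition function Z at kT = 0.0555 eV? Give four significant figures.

Z = 1.060

Eᵢ/kT = 0, 3.44144, 3.56757.
Z = Σ e^(−Eᵢ/kT) = e^(−0) + e^(−3.44144) + e^(−3.56757) = 1.00000 + 0.0320185 + 0.0282244 = 1.06024.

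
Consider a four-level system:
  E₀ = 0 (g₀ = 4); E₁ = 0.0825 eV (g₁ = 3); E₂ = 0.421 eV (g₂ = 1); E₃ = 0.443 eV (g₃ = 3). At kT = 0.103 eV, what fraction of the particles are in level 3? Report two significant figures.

Eᵢ/kT = 0, 0.8010, 4.087, 4.301.
Z = Σ gᵢe^(−Eᵢ/kT) = 4·e^(−0) + 3·e^(−0.8010) + 1·e^(−4.087) + 3·e^(−4.301) = 4.000 + 1.347 + 0.01679 + 0.04066 = 5.404.
P₃ = g₃ e^(−E₃/kT) / Z = 0.04066/5.404 = 0.0075.

0.0075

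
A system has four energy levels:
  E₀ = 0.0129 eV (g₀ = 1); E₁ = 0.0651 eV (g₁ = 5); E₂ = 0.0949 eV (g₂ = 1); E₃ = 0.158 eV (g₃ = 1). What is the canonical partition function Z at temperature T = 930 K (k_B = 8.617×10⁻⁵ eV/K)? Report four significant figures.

k_BT = 8.617×10⁻⁵ × 930 K = 0.0801381 eV.
Eᵢ/kT = 0.160972, 0.812348, 1.18421, 1.97160.
Z = Σ gᵢe^(−Eᵢ/kT) = 1·e^(−0.160972) + 5·e^(−0.812348) + 1·e^(−1.18421) + 1·e^(−1.97160) = 0.851316 + 2.21907 + 0.305988 + 0.139234 = 3.51561.

Z = 3.516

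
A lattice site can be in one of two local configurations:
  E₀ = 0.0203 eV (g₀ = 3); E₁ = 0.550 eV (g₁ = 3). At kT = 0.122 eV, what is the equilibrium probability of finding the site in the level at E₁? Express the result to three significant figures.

0.0128

Eᵢ/kT = 0.16639, 4.5082.
Z = Σ gᵢe^(−Eᵢ/kT) = 3·e^(−0.16639) + 3·e^(−4.5082) = 2.5401 + 0.033055 = 2.5732.
P₁ = g₁ e^(−E₁/kT) / Z = 0.033055/2.5732 = 0.0128.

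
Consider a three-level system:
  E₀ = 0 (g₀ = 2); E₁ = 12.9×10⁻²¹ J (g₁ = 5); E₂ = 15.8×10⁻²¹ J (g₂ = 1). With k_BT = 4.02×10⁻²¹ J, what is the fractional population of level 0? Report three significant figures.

Eᵢ/kT = 0, 3.2090, 3.9303.
Z = Σ gᵢe^(−Eᵢ/kT) = 2·e^(−0) + 5·e^(−3.2090) + 1·e^(−3.9303) = 2.0000 + 0.20198 + 0.019638 = 2.2216.
P₀ = g₀ e^(−E₀/kT) / Z = 2.0000/2.2216 = 0.900.

0.900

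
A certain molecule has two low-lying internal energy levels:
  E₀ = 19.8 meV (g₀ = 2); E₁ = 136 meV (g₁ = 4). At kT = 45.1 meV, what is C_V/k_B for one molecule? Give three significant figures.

Eᵢ/kT = 0.43902, 3.0155.
Z = Σ gᵢe^(−Eᵢ/kT) = 2·e^(−0.43902) + 4·e^(−3.0155) = 1.2893 + 0.19609 = 1.4854.
⟨E⟩ = 35.140 meV, ⟨E²⟩ = 2782.0 meV².
C_V/k_B = (⟨E²⟩ − ⟨E⟩²)/(kT)² = (2782.0 − 1234.8)/2034.0 = 0.761.

0.761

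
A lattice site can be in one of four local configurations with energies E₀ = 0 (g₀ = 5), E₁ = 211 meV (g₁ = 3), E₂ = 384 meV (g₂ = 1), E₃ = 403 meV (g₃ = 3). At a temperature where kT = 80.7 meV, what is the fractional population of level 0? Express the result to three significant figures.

Eᵢ/kT = 0, 2.6146, 4.7584, 4.9938.
Z = Σ gᵢe^(−Eᵢ/kT) = 5·e^(−0) + 3·e^(−2.6146) + 1·e^(−4.7584) + 3·e^(−4.9938) = 5.0000 + 0.21959 + 0.0085793 + 0.020340 = 5.2485.
P₀ = g₀ e^(−E₀/kT) / Z = 5.0000/5.2485 = 0.953.

0.953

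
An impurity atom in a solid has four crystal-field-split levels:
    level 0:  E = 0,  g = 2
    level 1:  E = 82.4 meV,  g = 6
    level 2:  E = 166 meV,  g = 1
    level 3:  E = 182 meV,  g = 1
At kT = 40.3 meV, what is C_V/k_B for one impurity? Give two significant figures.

0.97

Eᵢ/kT = 0, 2.045, 4.119, 4.516.
Z = Σ gᵢe^(−Eᵢ/kT) = 2·e^(−0) + 6·e^(−2.045) + 1·e^(−4.119) + 1·e^(−4.516) = 2.000 + 0.7763 + 0.01626 + 0.01093 = 2.803.
⟨E⟩ = 24.49 meV, ⟨E²⟩ = 2169 meV².
C_V/k_B = (⟨E²⟩ − ⟨E⟩²)/(kT)² = (2169 − 599.8)/1624 = 0.97.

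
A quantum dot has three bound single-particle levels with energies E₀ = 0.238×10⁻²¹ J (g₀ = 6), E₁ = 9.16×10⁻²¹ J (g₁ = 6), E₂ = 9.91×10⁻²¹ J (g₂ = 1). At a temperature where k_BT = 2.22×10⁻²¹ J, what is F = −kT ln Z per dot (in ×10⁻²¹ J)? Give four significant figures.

-3.784 ×10⁻²¹ J

Eᵢ/kT = 0.107207, 4.12613, 4.46396.
Z = Σ gᵢe^(−Eᵢ/kT) = 6·e^(−0.107207) + 6·e^(−4.12613) + 1·e^(−4.46396) = 5.39004 + 0.0968714 + 0.0115167 = 5.49843.
F = −kT ln Z = −2.22 × ln(5.49843) = −2.22 × 1.70446 = -3.784 ×10⁻²¹ J.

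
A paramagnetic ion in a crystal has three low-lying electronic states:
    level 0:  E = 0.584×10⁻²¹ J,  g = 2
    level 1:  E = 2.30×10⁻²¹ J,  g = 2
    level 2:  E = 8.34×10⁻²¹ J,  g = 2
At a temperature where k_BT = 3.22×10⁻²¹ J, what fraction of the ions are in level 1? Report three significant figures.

0.350

Eᵢ/kT = 0.18137, 0.71429, 2.5901.
Z = Σ gᵢe^(−Eᵢ/kT) = 2·e^(−0.18137) + 2·e^(−0.71429) + 2·e^(−2.5901) = 1.6683 + 0.97908 + 0.15003 = 2.7974.
P₁ = g₁ e^(−E₁/kT) / Z = 0.97908/2.7974 = 0.350.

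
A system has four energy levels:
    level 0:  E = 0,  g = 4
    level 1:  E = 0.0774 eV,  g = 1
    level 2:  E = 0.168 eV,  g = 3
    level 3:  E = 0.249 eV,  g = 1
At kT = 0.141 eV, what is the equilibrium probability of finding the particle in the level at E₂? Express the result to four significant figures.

0.1610

Eᵢ/kT = 0, 0.548936, 1.19149, 1.76596.
Z = Σ gᵢe^(−Eᵢ/kT) = 4·e^(−0) + 1·e^(−0.548936) + 3·e^(−1.19149) + 1·e^(−1.76596) = 4.00000 + 0.577564 + 0.911305 + 0.171023 = 5.65989.
P₂ = g₂ e^(−E₂/kT) / Z = 0.911305/5.65989 = 0.1610.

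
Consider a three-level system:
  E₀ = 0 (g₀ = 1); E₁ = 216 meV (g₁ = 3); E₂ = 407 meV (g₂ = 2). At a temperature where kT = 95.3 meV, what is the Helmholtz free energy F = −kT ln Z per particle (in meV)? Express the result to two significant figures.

-28 meV

Eᵢ/kT = 0, 2.267, 4.271.
Z = Σ gᵢe^(−Eᵢ/kT) = 1·e^(−0) + 3·e^(−2.267) + 2·e^(−4.271) = 1.000 + 0.3109 + 0.02794 = 1.339.
F = −kT ln Z = −95.3 × ln(1.339) = −95.3 × 0.2919 = -28 meV.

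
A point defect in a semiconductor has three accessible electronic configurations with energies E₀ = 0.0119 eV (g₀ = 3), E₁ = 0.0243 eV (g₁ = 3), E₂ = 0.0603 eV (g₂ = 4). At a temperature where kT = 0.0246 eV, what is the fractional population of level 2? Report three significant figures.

Eᵢ/kT = 0.48374, 0.98780, 2.4512.
Z = Σ gᵢe^(−Eᵢ/kT) = 3·e^(−0.48374) + 3·e^(−0.98780) + 4·e^(−2.4512) = 1.8494 + 1.1172 + 0.34476 = 3.3114.
P₂ = g₂ e^(−E₂/kT) / Z = 0.34476/3.3114 = 0.104.

0.104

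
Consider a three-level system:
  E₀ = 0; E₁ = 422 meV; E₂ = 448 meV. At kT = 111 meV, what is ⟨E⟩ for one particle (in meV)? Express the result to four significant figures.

Eᵢ/kT = 0, 3.80180, 4.03604.
Z = Σ e^(−Eᵢ/kT) = e^(−0) + e^(−3.80180) + e^(−4.03604) = 1.00000 + 0.0223305 + 0.0176673 = 1.04000.
⟨E⟩ = Σ Eᵢ e^(−Eᵢ/kT) / Z = (0·1.00000 + 422·0.0223305 + 448·0.0176673) / 1.04000 = 16.67 meV.

16.67 meV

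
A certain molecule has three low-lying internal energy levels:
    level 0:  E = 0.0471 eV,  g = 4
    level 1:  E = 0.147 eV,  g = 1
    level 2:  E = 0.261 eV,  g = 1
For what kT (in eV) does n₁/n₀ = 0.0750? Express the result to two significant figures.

0.083 eV

n₁/n₀ = (g₁/g₀) exp[−(E₁−E₀)/kT] = 0.0750.
⇒ (E₁−E₀)/kT = ln((1/4)/0.0750) = ln(3.333) = 1.204.
kT = 0.0999 eV / 1.204 = 0.083 eV.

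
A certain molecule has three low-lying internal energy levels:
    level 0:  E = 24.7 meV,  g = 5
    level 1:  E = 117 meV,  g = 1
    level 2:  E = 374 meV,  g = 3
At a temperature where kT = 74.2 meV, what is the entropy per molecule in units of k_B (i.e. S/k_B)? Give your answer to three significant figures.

1.76

Eᵢ/kT = 0.33288, 1.5768, 5.0404.
Z = Σ gᵢe^(−Eᵢ/kT) = 5·e^(−0.33288) + 1·e^(−1.5768) + 3·e^(−5.0404) = 3.5843 + 0.20664 + 0.019413 = 3.8104.
⟨E⟩ = Σ EᵢPᵢ = 31.485 meV.
S/k_B = ln Z + ⟨E⟩/kT = ln(3.8104) + 31.485/74.2 = 1.3377 + 0.42433 = 1.76.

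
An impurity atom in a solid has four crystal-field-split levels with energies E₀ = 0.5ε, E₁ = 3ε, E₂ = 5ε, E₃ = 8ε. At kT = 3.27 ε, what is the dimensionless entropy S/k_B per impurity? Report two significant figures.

1.1

Eᵢ/kT = 0.1529, 0.9174, 1.529, 2.446.
Z = Σ e^(−Eᵢ/kT) = e^(−0.1529) + e^(−0.9174) + e^(−1.529) + e^(−2.446) = 0.8582 + 0.3996 + 0.2168 + 0.08664 = 1.561.
⟨E⟩ = Σ EᵢPᵢ = 2.181 ε.
S/k_B = ln Z + ⟨E⟩/kT = ln(1.561) + 2.181/3.27 = 0.4453 + 0.6670 = 1.1.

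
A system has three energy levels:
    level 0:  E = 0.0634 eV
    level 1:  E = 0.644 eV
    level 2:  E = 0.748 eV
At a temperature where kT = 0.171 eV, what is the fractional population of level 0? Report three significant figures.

Eᵢ/kT = 0.37076, 3.7661, 4.3743.
Z = Σ e^(−Eᵢ/kT) = e^(−0.37076) + e^(−3.7661) + e^(−4.3743) = 0.69021 + 0.023142 + 0.012597 = 0.72595.
P₀ = e^(−E₀/kT) / Z = 0.69021/0.72595 = 0.951.

0.951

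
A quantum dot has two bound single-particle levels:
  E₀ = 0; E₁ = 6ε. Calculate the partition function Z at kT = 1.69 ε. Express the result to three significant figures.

Z = 1.03

Eᵢ/kT = 0, 3.5503.
Z = Σ e^(−Eᵢ/kT) = e^(−0) + e^(−3.5503) = 1.0000 + 0.028716 = 1.0287.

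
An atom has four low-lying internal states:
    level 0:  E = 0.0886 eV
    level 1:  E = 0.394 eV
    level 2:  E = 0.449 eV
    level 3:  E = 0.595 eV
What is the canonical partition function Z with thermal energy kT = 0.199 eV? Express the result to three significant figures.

Z = 0.934

Eᵢ/kT = 0.44523, 1.9799, 2.2563, 2.9899.
Z = Σ e^(−Eᵢ/kT) = e^(−0.44523) + e^(−1.9799) + e^(−2.2563) + e^(−2.9899) = 0.64068 + 0.13808 + 0.10474 + 0.050292 = 0.93379.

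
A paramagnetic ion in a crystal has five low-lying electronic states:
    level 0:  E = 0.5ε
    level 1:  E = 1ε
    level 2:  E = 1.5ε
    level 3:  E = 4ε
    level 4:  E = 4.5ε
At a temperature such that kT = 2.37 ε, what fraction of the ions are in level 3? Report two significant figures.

0.079

Eᵢ/kT = 0.2110, 0.4219, 0.6329, 1.688, 1.899.
Z = Σ e^(−Eᵢ/kT) = e^(−0.2110) + e^(−0.4219) + e^(−0.6329) + e^(−1.688) + e^(−1.899) = 0.8098 + 0.6558 + 0.5310 + 0.1849 + 0.1497 = 2.331.
P₃ = e^(−E₃/kT) / Z = 0.1849/2.331 = 0.079.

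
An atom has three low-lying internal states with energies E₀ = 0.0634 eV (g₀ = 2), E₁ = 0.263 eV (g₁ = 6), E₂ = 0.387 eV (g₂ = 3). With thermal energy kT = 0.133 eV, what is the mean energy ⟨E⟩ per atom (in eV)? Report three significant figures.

Eᵢ/kT = 0.47669, 1.9774, 2.9098.
Z = Σ gᵢe^(−Eᵢ/kT) = 2·e^(−0.47669) + 6·e^(−1.9774) + 3·e^(−2.9098) = 1.2417 + 0.83057 + 0.16346 = 2.2357.
⟨E⟩ = Σ Eᵢ gᵢe^(−Eᵢ/kT) / Z = (0.0634·1.2417 + 0.263·0.83057 + 0.387·0.16346) / 2.2357 = 0.161 eV.

0.161 eV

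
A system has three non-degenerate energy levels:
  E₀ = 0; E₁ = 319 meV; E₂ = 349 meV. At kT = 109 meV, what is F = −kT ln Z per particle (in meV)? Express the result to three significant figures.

Eᵢ/kT = 0, 2.9266, 3.2018.
Z = Σ e^(−Eᵢ/kT) = e^(−0) + e^(−2.9266) + e^(−3.2018) = 1.0000 + 0.053579 + 0.040689 = 1.0943.
F = −kT ln Z = −109 × ln(1.0943) = −109 × 0.090115 = -9.82 meV.

-9.82 meV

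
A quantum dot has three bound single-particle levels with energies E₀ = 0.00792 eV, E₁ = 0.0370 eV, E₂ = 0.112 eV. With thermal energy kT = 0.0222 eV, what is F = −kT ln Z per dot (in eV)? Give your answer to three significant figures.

Eᵢ/kT = 0.35676, 1.6667, 5.0450.
Z = Σ e^(−Eᵢ/kT) = e^(−0.35676) + e^(−1.6667) + e^(−5.0450) = 0.69994 + 0.18887 + 0.0064415 = 0.89525.
F = −kT ln Z = −0.0222 × ln(0.89525) = −0.0222 × -0.11065 = 0.00246 eV.

0.00246 eV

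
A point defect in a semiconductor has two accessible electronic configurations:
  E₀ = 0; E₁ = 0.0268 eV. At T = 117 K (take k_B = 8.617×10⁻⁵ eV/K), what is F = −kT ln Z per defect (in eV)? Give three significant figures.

k_BT = 8.617×10⁻⁵ × 117 K = 0.010082 eV.
Eᵢ/kT = 0, 2.6582.
Z = Σ e^(−Eᵢ/kT) = e^(−0) + e^(−2.6582) = 1.0000 + 0.070074 = 1.0701.
F = −kT ln Z = −0.010082 × ln(1.0701) = −0.010082 × 0.067752 = -0.000683 eV.

-0.000683 eV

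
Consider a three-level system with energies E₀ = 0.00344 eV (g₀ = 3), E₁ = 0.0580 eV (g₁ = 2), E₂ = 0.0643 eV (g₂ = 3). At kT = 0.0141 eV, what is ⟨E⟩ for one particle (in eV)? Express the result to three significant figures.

Eᵢ/kT = 0.24397, 4.1135, 4.5603.
Z = Σ gᵢe^(−Eᵢ/kT) = 3·e^(−0.24397) + 2·e^(−4.1135) + 3·e^(−4.5603) = 2.3505 + 0.032701 + 0.031377 = 2.4146.
⟨E⟩ = Σ Eᵢ gᵢe^(−Eᵢ/kT) / Z = (0.00344·2.3505 + 0.0580·0.032701 + 0.0643·0.031377) / 2.4146 = 0.00497 eV.

0.00497 eV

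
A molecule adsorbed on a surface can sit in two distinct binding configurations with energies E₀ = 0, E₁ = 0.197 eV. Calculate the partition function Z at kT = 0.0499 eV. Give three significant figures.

Eᵢ/kT = 0, 3.9479.
Z = Σ e^(−Eᵢ/kT) = e^(−0) + e^(−3.9479) = 1.0000 + 0.019295 = 1.0193.

Z = 1.02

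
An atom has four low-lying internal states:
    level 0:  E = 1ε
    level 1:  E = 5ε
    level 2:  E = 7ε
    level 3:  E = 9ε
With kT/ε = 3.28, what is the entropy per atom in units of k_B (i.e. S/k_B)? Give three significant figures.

0.995

Eᵢ/kT = 0.30488, 1.5244, 2.1341, 2.7439.
Z = Σ e^(−Eᵢ/kT) = e^(−0.30488) + e^(−1.5244) + e^(−2.1341) + e^(−2.7439) = 0.73721 + 0.21775 + 0.11835 + 0.064319 = 1.1376.
⟨E⟩ = Σ EᵢPᵢ = 2.8422 ε.
S/k_B = ln Z + ⟨E⟩/kT = ln(1.1376) + 2.8422/3.28 = 0.12892 + 0.86652 = 0.995.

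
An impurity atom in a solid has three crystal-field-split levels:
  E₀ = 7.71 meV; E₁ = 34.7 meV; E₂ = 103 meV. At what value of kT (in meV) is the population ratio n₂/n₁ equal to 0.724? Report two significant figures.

n₂/n₁ = exp[−(E₂−E₁)/kT] = 0.724.
⇒ (E₂−E₁)/kT = ln(1/0.724) = ln(1.381) = 0.3228.
kT = 68.3 meV / 0.3228 = 210 meV.

210 meV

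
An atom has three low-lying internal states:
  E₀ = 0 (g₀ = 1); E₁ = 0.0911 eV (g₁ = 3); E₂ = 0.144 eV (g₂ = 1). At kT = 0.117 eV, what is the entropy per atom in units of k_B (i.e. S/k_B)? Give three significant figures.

1.52

Eᵢ/kT = 0, 0.77863, 1.2308.
Z = Σ gᵢe^(−Eᵢ/kT) = 1·e^(−0) + 3·e^(−0.77863) + 1·e^(−1.2308) = 1.0000 + 1.3771 + 0.29206 = 2.6692.
⟨E⟩ = Σ EᵢPᵢ = 0.062757 eV.
S/k_B = ln Z + ⟨E⟩/kT = ln(2.6692) + 0.062757/0.117 = 0.98178 + 0.53638 = 1.52.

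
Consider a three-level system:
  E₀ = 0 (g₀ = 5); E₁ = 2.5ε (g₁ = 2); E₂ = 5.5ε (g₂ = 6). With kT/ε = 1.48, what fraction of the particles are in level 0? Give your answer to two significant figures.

Eᵢ/kT = 0, 1.689, 3.716.
Z = Σ gᵢe^(−Eᵢ/kT) = 5·e^(−0) + 2·e^(−1.689) + 6·e^(−3.716) = 5.000 + 0.3694 + 0.1460 = 5.515.
P₀ = g₀ e^(−E₀/kT) / Z = 5.000/5.515 = 0.91.

0.91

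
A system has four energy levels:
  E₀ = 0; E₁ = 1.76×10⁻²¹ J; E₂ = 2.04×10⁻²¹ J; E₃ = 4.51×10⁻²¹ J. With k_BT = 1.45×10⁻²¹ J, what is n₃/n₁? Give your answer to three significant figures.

n₃/n₁ = exp[−(E₃−E₁)/kT] = exp(−(2.75 ×10⁻²¹ J)/(1.45 ×10⁻²¹ J)) = exp(-1.8966) = 0.150.

0.150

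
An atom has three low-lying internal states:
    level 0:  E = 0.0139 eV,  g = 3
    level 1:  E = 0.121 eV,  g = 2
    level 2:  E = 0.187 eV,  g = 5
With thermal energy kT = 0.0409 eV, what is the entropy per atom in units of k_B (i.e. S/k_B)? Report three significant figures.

1.38

Eᵢ/kT = 0.33985, 2.9584, 4.5721.
Z = Σ gᵢe^(−Eᵢ/kT) = 3·e^(−0.33985) + 2·e^(−2.9584) + 5·e^(−4.5721) = 2.1356 + 0.10380 + 0.051681 = 2.2911.
⟨E⟩ = Σ EᵢPᵢ = 0.022657 eV.
S/k_B = ln Z + ⟨E⟩/kT = ln(2.2911) + 0.022657/0.0409 = 0.82903 + 0.55396 = 1.38.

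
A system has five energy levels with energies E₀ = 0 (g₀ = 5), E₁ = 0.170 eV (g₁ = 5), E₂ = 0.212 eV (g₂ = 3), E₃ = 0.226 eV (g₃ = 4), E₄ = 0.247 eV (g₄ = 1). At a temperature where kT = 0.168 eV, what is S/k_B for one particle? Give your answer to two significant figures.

Eᵢ/kT = 0, 1.012, 1.262, 1.345, 1.470.
Z = Σ gᵢe^(−Eᵢ/kT) = 5·e^(−0) + 5·e^(−1.012) + 3·e^(−1.262) + 4·e^(−1.345) + 1·e^(−1.470) = 5.000 + 1.817 + 0.8493 + 1.042 + 0.2299 = 8.938.
⟨E⟩ = Σ EᵢPᵢ = 0.08740 eV.
S/k_B = ln Z + ⟨E⟩/kT = ln(8.938) + 0.08740/0.168 = 2.190 + 0.5202 = 2.7.

2.7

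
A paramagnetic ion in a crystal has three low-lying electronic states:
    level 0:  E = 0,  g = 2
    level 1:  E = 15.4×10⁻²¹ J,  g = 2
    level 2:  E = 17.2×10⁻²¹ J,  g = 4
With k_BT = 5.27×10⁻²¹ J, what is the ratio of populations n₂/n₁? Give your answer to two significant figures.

n₂/n₁ = (g₂/g₁) exp[−(E₂−E₁)/kT] = (4/2) × exp(−(1.8 ×10⁻²¹ J)/(5.27 ×10⁻²¹ J)) = (4/2) × exp(-0.3416) = 1.4.

1.4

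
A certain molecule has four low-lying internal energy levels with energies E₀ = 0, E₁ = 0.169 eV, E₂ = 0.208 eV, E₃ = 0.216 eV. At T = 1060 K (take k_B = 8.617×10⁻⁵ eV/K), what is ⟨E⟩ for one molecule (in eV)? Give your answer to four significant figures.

0.05038 eV

k_BT = 8.617×10⁻⁵ × 1060 K = 0.0913402 eV.
Eᵢ/kT = 0, 1.85023, 2.27720, 2.36479.
Z = Σ e^(−Eᵢ/kT) = e^(−0) + e^(−1.85023) + e^(−2.27720) + e^(−2.36479) = 1.00000 + 0.157201 + 0.102571 + 0.0939690 = 1.35374.
⟨E⟩ = Σ Eᵢ e^(−Eᵢ/kT) / Z = (0·1.00000 + 0.169·0.157201 + 0.208·0.102571 + 0.216·0.0939690) / 1.35374 = 0.05038 eV.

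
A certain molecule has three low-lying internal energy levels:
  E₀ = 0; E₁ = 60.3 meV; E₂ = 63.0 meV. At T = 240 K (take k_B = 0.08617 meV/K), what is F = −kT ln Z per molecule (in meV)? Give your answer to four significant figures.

-2.003 meV

k_BT = 0.08617 × 240 K = 20.6808 meV.
Eᵢ/kT = 0, 2.91575, 3.04630.
Z = Σ e^(−Eᵢ/kT) = e^(−0) + e^(−2.91575) + e^(−3.04630) = 1.00000 + 0.0541634 + 0.0475345 = 1.10170.
F = −kT ln Z = −20.6808 × ln(1.10170) = −20.6808 × 0.0968544 = -2.003 meV.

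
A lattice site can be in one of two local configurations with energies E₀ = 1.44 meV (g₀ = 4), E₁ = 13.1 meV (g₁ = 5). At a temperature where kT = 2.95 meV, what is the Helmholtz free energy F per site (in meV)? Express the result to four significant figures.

Eᵢ/kT = 0.488136, 4.44068.
Z = Σ gᵢe^(−Eᵢ/kT) = 4·e^(−0.488136) + 5·e^(−4.44068) = 2.45508 + 0.0589396 = 2.51402.
F = −kT ln Z = −2.95 × ln(2.51402) = −2.95 × 0.921883 = -2.720 meV.

-2.720 meV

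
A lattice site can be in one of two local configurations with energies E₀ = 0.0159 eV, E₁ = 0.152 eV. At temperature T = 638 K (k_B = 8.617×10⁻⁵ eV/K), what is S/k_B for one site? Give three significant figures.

k_BT = 8.617×10⁻⁵ × 638 K = 0.054976 eV.
Eᵢ/kT = 0.28922, 2.7648.
Z = Σ e^(−Eᵢ/kT) = e^(−0.28922) + e^(−2.7648) = 0.74885 + 0.062989 = 0.81184.
⟨E⟩ = Σ EᵢPᵢ = 0.026460 eV.
S/k_B = ln Z + ⟨E⟩/kT = ln(0.81184) + 0.026460/0.054976 = -0.20845 + 0.48130 = 0.273.

0.273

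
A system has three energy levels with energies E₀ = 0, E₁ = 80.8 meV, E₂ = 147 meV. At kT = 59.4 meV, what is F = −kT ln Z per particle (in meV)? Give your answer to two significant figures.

Eᵢ/kT = 0, 1.360, 2.475.
Z = Σ e^(−Eᵢ/kT) = e^(−0) + e^(−1.360) + e^(−2.475) = 1.000 + 0.2567 + 0.08416 = 1.341.
F = −kT ln Z = −59.4 × ln(1.341) = −59.4 × 0.2934 = -17 meV.

-17 meV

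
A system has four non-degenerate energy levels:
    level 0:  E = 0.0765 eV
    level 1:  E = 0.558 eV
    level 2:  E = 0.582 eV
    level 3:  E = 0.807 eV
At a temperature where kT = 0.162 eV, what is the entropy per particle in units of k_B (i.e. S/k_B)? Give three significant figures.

Eᵢ/kT = 0.47222, 3.4444, 3.5926, 4.9815.
Z = Σ e^(−Eᵢ/kT) = e^(−0.47222) + e^(−3.4444) + e^(−3.5926) + e^(−4.9815) = 0.62362 + 0.031924 + 0.027527 + 0.0068638 = 0.68993.
⟨E⟩ = Σ EᵢPᵢ = 0.12622 eV.
S/k_B = ln Z + ⟨E⟩/kT = ln(0.68993) + 0.12622/0.162 = -0.37117 + 0.77914 = 0.408.

0.408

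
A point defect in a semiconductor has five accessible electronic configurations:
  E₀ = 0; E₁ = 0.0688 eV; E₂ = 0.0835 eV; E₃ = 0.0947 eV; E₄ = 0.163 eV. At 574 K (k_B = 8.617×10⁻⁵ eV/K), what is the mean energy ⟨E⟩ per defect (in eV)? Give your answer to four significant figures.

0.03248 eV

k_BT = 8.617×10⁻⁵ × 574 K = 0.0494616 eV.
Eᵢ/kT = 0, 1.39098, 1.68818, 1.91462, 3.29549.
Z = Σ e^(−Eᵢ/kT) = e^(−0) + e^(−1.39098) + e^(−1.68818) + e^(−1.91462) + e^(−3.29549) = 1.00000 + 0.248831 + 0.184856 + 0.147398 + 0.0370499 = 1.61813.
⟨E⟩ = Σ Eᵢ e^(−Eᵢ/kT) / Z = (0·1.00000 + 0.0688·0.248831 + 0.0835·0.184856 + 0.0947·0.147398 + 0.163·0.0370499) / 1.61813 = 0.03248 eV.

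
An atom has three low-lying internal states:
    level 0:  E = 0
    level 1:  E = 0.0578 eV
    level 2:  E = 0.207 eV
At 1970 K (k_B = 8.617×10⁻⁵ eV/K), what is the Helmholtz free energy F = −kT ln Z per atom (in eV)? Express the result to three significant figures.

k_BT = 8.617×10⁻⁵ × 1970 K = 0.16975 eV.
Eᵢ/kT = 0, 0.34050, 1.2194.
Z = Σ e^(−Eᵢ/kT) = e^(−0) + e^(−0.34050) + e^(−1.2194) = 1.0000 + 0.71141 + 0.29541 = 2.0068.
F = −kT ln Z = −0.16975 × ln(2.0068) = −0.16975 × 0.69654 = -0.118 eV.

-0.118 eV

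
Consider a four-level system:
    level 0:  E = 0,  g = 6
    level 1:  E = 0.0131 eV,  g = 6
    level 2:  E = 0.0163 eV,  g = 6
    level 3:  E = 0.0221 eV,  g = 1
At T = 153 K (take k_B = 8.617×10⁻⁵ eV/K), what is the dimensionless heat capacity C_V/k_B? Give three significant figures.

0.318

k_BT = 8.617×10⁻⁵ × 153 K = 0.013184 eV.
Eᵢ/kT = 0, 0.99363, 1.2363, 1.6763.
Z = Σ gᵢe^(−Eᵢ/kT) = 6·e^(−0) + 6·e^(−0.99363) + 6·e^(−1.2363) + 1·e^(−1.6763) = 6.0000 + 2.2214 + 1.7427 + 0.18706 = 10.151.
⟨E⟩ = 0.0060723 eV, ⟨E²⟩ = 0.000092168 eV².
C_V/k_B = (⟨E²⟩ − ⟨E⟩²)/(kT)² = (0.000092168 − 0.000036873)/0.00017382 = 0.318.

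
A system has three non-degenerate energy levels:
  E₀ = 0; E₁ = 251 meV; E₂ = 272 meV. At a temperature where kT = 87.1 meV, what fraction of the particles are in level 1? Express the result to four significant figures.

0.05094

Eᵢ/kT = 0, 2.88175, 3.12285.
Z = Σ e^(−Eᵢ/kT) = e^(−0) + e^(−2.88175) + e^(−3.12285) = 1.00000 + 0.0560366 + 0.0440315 = 1.10007.
P₁ = e^(−E₁/kT) / Z = 0.0560366/1.10007 = 0.05094.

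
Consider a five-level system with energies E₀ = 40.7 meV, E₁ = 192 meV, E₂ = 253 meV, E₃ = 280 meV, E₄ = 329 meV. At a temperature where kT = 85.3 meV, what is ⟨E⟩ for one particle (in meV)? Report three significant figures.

Eᵢ/kT = 0.47714, 2.2509, 2.9660, 3.2825, 3.8570.
Z = Σ e^(−Eᵢ/kT) = e^(−0.47714) + e^(−2.2509) + e^(−2.9660) + e^(−3.2825) + e^(−3.8570) = 0.62056 + 0.10530 + 0.051509 + 0.037534 + 0.021131 = 0.83603.
⟨E⟩ = Σ Eᵢ e^(−Eᵢ/kT) / Z = (40.7·0.62056 + 192·0.10530 + 253·0.051509 + 280·0.037534 + 329·0.021131) / 0.83603 = 90.9 meV.

90.9 meV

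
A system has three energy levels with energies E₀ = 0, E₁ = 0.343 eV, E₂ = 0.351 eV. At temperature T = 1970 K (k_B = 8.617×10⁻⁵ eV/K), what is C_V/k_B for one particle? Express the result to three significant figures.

k_BT = 8.617×10⁻⁵ × 1970 K = 0.16975 eV.
Eᵢ/kT = 0, 2.0206, 2.0677.
Z = Σ e^(−Eᵢ/kT) = e^(−0) + e^(−2.0206) + e^(−2.0677) = 1.0000 + 0.13258 + 0.12648 = 1.2591.
⟨E⟩ = 0.071376 eV, ⟨E²⟩ = 0.024764 eV².
C_V/k_B = (⟨E²⟩ − ⟨E⟩²)/(kT)² = (0.024764 − 0.0050945)/0.028815 = 0.683.

0.683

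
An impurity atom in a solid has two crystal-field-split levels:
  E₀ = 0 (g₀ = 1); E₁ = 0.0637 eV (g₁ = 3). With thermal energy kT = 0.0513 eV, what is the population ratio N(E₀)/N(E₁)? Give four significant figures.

n₀/n₁ = (g₀/g₁) exp[−(E₀−E₁)/kT] = (1/3) × exp(−(-0.0637 eV)/(0.0513 eV)) = (1/3) × exp(1.24172) = 1.154.

1.154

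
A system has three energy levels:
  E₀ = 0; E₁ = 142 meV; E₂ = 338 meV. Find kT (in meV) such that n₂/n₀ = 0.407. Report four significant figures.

n₂/n₀ = exp[−(E₂−E₀)/kT] = 0.407.
⇒ (E₂−E₀)/kT = ln(1/0.407) = ln(2.45700) = 0.898941.
kT = 338 meV / 0.898941 = 376.0 meV.

376.0 meV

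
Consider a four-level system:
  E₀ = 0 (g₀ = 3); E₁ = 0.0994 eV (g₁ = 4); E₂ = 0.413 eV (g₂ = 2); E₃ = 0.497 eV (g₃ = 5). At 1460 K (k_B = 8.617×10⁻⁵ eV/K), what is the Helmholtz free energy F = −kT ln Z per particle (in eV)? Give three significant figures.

k_BT = 8.617×10⁻⁵ × 1460 K = 0.12581 eV.
Eᵢ/kT = 0, 0.79008, 3.2827, 3.9504.
Z = Σ gᵢe^(−Eᵢ/kT) = 3·e^(−0) + 4·e^(−0.79008) + 2·e^(−3.2827) + 5·e^(−3.9504) = 3.0000 + 1.8152 + 0.075054 + 0.096235 = 4.9865.
F = −kT ln Z = −0.12581 × ln(4.9865) = −0.12581 × 1.6067 = -0.202 eV.

-0.202 eV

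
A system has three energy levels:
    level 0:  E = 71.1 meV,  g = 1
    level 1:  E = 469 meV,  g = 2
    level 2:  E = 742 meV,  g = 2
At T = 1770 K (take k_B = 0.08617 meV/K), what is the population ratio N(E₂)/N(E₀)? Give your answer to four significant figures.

0.02459

k_BT = 0.08617 × 1770 K = 152.521 meV.
n₂/n₀ = (g₂/g₀) exp[−(E₂−E₀)/kT] = (2/1) × exp(−(670.9 meV)/(152.521 meV)) = (2/1) × exp(-4.39874) = 0.02459.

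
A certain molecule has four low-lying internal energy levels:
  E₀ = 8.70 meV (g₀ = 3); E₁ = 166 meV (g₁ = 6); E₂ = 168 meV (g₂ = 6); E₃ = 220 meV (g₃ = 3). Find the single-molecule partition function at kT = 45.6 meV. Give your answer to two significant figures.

Eᵢ/kT = 0.1908, 3.640, 3.684, 4.825.
Z = Σ gᵢe^(−Eᵢ/kT) = 3·e^(−0.1908) + 6·e^(−3.640) + 6·e^(−3.684) + 3·e^(−4.825) = 2.479 + 0.1575 + 0.1507 + 0.02408 = 2.811.

Z = 2.8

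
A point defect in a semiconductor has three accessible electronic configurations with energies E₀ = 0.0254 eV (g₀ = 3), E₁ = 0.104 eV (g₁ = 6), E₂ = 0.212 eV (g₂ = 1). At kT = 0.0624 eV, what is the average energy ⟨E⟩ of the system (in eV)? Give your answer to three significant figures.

Eᵢ/kT = 0.40705, 1.6667, 3.3974.
Z = Σ gᵢe^(−Eᵢ/kT) = 3·e^(−0.40705) + 6·e^(−1.6667) + 1·e^(−3.3974) = 1.9968 + 1.1332 + 0.033460 = 3.1635.
⟨E⟩ = Σ Eᵢ gᵢe^(−Eᵢ/kT) / Z = (0.0254·1.9968 + 0.104·1.1332 + 0.212·0.033460) / 3.1635 = 0.0555 eV.

0.0555 eV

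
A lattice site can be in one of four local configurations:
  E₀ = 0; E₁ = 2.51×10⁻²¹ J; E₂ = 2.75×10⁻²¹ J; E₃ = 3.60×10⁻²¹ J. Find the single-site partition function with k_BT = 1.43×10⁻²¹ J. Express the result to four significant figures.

Z = 1.400

Eᵢ/kT = 0, 1.75524, 1.92308, 2.51748.
Z = Σ e^(−Eᵢ/kT) = e^(−0) + e^(−1.75524) + e^(−1.92308) + e^(−2.51748) = 1.00000 + 0.172866 + 0.146156 + 0.0806626 = 1.39968.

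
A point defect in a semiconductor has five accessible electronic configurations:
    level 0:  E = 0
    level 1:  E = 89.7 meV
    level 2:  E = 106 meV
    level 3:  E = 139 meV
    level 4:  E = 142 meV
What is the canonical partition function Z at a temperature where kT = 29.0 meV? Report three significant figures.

Eᵢ/kT = 0, 3.0931, 3.6552, 4.7931, 4.8966.
Z = Σ e^(−Eᵢ/kT) = e^(−0) + e^(−3.0931) + e^(−3.6552) + e^(−4.7931) + e^(−4.8966) = 1.0000 + 0.045361 + 0.025856 + 0.0082867 + 0.0074719 = 1.0870.

Z = 1.09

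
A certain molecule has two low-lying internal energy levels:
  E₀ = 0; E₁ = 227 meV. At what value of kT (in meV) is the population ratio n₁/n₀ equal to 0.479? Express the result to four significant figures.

n₁/n₀ = exp[−(E₁−E₀)/kT] = 0.479.
⇒ (E₁−E₀)/kT = ln(1/0.479) = ln(2.08768) = 0.736053.
kT = 227 meV / 0.736053 = 308.4 meV.

308.4 meV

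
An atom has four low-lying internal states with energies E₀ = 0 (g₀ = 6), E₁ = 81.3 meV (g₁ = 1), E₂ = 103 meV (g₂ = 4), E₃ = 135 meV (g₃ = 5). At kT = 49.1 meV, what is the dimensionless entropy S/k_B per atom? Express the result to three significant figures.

Eᵢ/kT = 0, 1.6558, 2.0978, 2.7495.
Z = Σ gᵢe^(−Eᵢ/kT) = 6·e^(−0) + 1·e^(−1.6558) + 4·e^(−2.0978) + 5·e^(−2.7495) = 6.0000 + 0.19094 + 0.49090 + 0.31980 = 7.0016.
⟨E⟩ = Σ EᵢPᵢ = 15.605 meV.
S/k_B = ln Z + ⟨E⟩/kT = ln(7.0016) + 15.605/49.1 = 1.9461 + 0.31782 = 2.26.

2.26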